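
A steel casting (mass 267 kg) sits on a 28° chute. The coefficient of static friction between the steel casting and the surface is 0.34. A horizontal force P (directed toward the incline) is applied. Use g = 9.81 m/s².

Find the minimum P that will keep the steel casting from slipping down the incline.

P_min ≈ 425 N

The steel casting tends to slide down (tan θ > μ_s), so at the point of impending slip friction acts up-slope at its limit: f = μ_s N.
Perpendicular to the incline: N = m g cos θ + P sin θ.
Along the incline: P cos θ + μ_s N = m g sin θ, i.e. P cos θ + μ_s (m g cos θ + P sin θ) = m g sin θ.
Solving, P (cos θ + μ_s sin θ) = m g (sin θ − μ_s cos θ), so P = 2620×0.1693/1.043 = 425 N.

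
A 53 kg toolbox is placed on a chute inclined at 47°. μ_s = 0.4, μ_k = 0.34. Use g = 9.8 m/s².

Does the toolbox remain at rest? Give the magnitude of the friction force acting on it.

N = m g cos θ = 354 N.
Down-slope weight component: m g sin θ = 380 N.
μ_s N = 142 N.
380 > 142 N, so it slides; kinetic friction f = μ_k N = 0.34×354 = 120 N.

f ≈ 120 N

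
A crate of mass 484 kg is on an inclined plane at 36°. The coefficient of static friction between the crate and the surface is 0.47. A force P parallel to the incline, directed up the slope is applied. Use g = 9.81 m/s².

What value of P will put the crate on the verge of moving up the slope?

P ≈ 4600 N

At impending motion up the slope, friction acts down-slope at its limit: f = μ_s N.
P is parallel to the surface, so N = m g cos θ = 3840 N.
Along the incline: P = m g sin θ + μ_s N = 2790 + 0.47×3840 = 4600 N.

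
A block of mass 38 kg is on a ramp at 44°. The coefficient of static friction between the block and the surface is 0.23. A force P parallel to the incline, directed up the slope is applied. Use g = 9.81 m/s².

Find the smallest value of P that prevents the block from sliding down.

The block tends to slide down (tan θ > μ_s), so at the point of impending slip friction acts up-slope at its limit: f = μ_s N.
P is parallel to the surface, so N = m g cos θ = 268 N.
Along the incline: P + μ_s N = m g sin θ, so P = 259 − 0.23×268 = 197 N.

P_min ≈ 197 N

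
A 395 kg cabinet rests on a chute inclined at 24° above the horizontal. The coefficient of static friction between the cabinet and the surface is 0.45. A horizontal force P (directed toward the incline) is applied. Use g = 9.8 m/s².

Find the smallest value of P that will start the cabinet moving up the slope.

P ≈ 4330 N

At impending motion up the slope, friction acts down-slope at its limit: f = μ_s N.
Perpendicular to the incline: N = m g cos θ + P sin θ.
Along the incline: P cos θ = m g sin θ + μ_s N = m g sin θ + μ_s (m g cos θ + P sin θ).
Solving, P (cos θ − μ_s sin θ) = m g (sin θ + μ_s cos θ), so P = 395×9.8×(sin 24° + 0.45 cos 24°)/(cos 24° − 0.45 sin 24°) = 3870×0.8178/0.7305 = 4330 N.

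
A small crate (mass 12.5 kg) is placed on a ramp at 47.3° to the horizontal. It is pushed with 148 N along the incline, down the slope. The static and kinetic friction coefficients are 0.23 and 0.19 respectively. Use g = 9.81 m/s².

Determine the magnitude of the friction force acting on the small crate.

Perpendicular to the surface, N = m g cos θ = 12.5·9.81·cos 47.3° = 83.16 N.
The friction needed for equilibrium is m g sin θ + P = 90.12 + 148 = 238.1 N, measured positive up-slope.
The static-friction ceiling is μ_s N = 0.23 × 83.16 = 19.13 N.
Since |238.1| > 19.13 N, static friction cannot hold it; the small crate slides down the incline and kinetic friction applies: f = μ_k N = 0.19 × 83.16 = 15.8 N.

f ≈ 15.8 N (up the incline)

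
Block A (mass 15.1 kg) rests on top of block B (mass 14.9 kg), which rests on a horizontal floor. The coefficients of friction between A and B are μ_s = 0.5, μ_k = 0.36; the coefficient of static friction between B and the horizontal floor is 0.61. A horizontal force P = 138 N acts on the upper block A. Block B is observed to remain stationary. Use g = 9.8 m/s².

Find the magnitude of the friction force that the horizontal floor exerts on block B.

f ≈ 53.3 N

Normal force at the A–B interface: N₁ = m_A g = 148 N.
Maximum static friction on A from B: μ_s N₁ = 0.5×148 = 73.99 N.
Since P = 138 N > 73.99 N, A slides on B; the A–B friction is kinetic: f₁ = μ_k N₁ = 0.36×148 = 53.3 N.
B experiences an equal 53.3 N forward from A (third law). B is in equilibrium, so the floor supplies f₂ = 53.3 N of static friction (limit μ_s(m_A+m_B)g = 179.3 N, not exceeded).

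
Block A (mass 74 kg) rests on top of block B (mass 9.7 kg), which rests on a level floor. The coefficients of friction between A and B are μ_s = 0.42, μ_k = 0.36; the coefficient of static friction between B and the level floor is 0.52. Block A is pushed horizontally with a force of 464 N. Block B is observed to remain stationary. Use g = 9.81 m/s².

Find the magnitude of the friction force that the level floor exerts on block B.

f ≈ 261 N

The normal force B exerts on A is simply A's weight, N₁ = 725.9 N.
So the A–B interface can sustain at most μ_s N₁ = 304.9 N of static friction.
Since P = 464 N > 304.9 N, A slides on B; the A–B friction is kinetic: f₁ = μ_k N₁ = 0.36×725.9 = 261 N.
By Newton's third law B feels 261 N forward from A. With B stationary, the floor's static friction on B balances it: f₂ = 261 N (well within μ_s(m_A+m_B)g = 427 N).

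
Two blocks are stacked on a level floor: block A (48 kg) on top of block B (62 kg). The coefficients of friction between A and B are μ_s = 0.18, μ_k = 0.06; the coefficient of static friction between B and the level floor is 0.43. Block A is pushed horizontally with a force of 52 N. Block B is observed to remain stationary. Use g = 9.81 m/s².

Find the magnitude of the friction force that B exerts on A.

Between the blocks, N₁ = m_A g = 470.9 N.
So the A–B interface can sustain at most μ_s N₁ = 84.76 N of static friction.
P = 52 N is within that limit, so A and B move together (both at rest); the A–B friction is simply f₁ = P = 52 N.
By Newton's third law B feels 52 N forward from A. With B stationary, the floor's static friction on B balances it: f₂ = 52 N (well within μ_s(m_A+m_B)g = 464 N).

f ≈ 52 N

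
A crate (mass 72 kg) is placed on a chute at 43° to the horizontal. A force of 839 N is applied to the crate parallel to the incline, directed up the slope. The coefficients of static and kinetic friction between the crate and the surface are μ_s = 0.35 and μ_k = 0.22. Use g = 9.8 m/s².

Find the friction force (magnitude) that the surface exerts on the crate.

Perpendicular to the surface, N = m g cos θ = 72·9.8·cos 43° = 516 N.
The friction needed for equilibrium is m g sin θ − P = 481.2 − 839 = -357.8 N, measured positive up-slope.
Maximum static friction available: μ_s N = 0.35 × 516 = 180.6 N.
Since |-357.8| > 180.6 N, static friction cannot hold it; the crate slides up the incline and kinetic friction applies: f = μ_k N = 0.22 × 516 = 114 N.

f ≈ 114 N (down the incline)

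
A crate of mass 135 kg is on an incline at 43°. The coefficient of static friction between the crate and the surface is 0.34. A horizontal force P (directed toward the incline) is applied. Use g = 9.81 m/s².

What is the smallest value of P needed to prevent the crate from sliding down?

The crate tends to slide down (tan θ > μ_s), so at the point of impending slip friction acts up-slope at its limit: f = μ_s N.
Perpendicular to the incline: N = m g cos θ + P sin θ.
Along the incline: P cos θ + μ_s N = m g sin θ, i.e. P cos θ + μ_s (m g cos θ + P sin θ) = m g sin θ.
Solving, P (cos θ + μ_s sin θ) = m g (sin θ − μ_s cos θ), so P = 1320×0.4333/0.9632 = 596 N.

P_min ≈ 596 N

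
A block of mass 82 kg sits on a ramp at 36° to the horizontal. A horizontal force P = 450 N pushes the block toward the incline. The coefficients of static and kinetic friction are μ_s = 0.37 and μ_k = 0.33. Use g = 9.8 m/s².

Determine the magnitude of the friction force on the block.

Resolve perpendicular to the incline: N = m g cos θ + P sin θ = 82×9.8×cos 36° + 450×sin 36° = 914.6 N.
Parallel to the incline: P cos θ − m g sin θ = 364.1 − 472.3 = -108.3 N; the friction needed to balance this is 108.3 N acting up the slope.
Maximum static friction: μ_s N = 0.37 × 914.6 = 338.4 N.
|f_req| = 108.3 ≤ 338.4 N → the block is in equilibrium; friction equals the required value.

f ≈ 108 N (up the incline)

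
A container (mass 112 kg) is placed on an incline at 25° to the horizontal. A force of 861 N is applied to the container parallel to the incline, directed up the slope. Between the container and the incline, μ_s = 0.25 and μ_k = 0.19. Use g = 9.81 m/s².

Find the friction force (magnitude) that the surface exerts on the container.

f ≈ 189 N (down the incline)

The normal reaction is N = m g cos θ = 995.8 N.
The friction needed for equilibrium is m g sin θ − P = 464.3 − 861 = -396.7 N, measured positive up-slope.
Static friction can supply at most μ_s N = 248.9 N.
|-396.7| exceeds 248.9 N, so the container slips up-slope; friction is kinetic, f = μ_k N = 0.19×995.8 = 189 N.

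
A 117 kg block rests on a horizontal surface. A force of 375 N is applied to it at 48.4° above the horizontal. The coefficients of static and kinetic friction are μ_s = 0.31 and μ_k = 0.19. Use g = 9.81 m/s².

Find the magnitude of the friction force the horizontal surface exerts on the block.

f ≈ 249 N

N = m g − P sin α = 1148 − 375×sin 48.4° = 867.3 N.
The horizontal driving force is P cos α = 249 N, so equilibrium needs friction f = 249 N.
The static-friction limit is μ_s N = 268.9 N.
Since 249 N does not exceed the limit, the block stays at rest and f = 249 N.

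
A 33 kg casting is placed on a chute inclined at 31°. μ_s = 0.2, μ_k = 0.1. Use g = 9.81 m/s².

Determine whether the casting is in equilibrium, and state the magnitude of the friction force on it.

f ≈ 27.7 N

N = m g cos θ = 277 N.
Down-slope weight component: m g sin θ = 167 N.
μ_s N = 55.5 N.
167 > 55.5 N, so it slides; kinetic friction f = μ_k N = 0.1×277 = 27.7 N.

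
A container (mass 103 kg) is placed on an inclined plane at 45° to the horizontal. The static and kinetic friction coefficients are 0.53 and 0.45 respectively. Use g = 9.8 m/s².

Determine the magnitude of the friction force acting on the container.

f ≈ 321 N (up the incline)

Perpendicular to the surface, N = m g cos θ = 103·9.8·cos 45° = 713.8 N.
For equilibrium along the incline, friction must balance the weight component: f = m g sin θ = 713.8 N up the slope.
The static-friction ceiling is μ_s N = 0.53 × 713.8 = 378.3 N.
|713.8| exceeds 378.3 N, so the container slips down-slope; friction is kinetic, f = μ_k N = 0.45×713.8 = 321 N.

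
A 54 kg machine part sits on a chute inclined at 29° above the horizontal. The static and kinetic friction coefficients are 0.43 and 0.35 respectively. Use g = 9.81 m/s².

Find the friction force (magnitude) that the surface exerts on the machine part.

f ≈ 162 N (up the incline)

Perpendicular to the surface, N = m g cos θ = 54·9.81·cos 29° = 463.3 N.
For equilibrium along the incline, friction must balance the weight component: f = m g sin θ = 256.8 N up the slope.
The static-friction ceiling is μ_s N = 0.43 × 463.3 = 199.2 N.
Since |256.8| > 199.2 N, static friction cannot hold it; the machine part slides down the incline and kinetic friction applies: f = μ_k N = 0.35 × 463.3 = 162 N.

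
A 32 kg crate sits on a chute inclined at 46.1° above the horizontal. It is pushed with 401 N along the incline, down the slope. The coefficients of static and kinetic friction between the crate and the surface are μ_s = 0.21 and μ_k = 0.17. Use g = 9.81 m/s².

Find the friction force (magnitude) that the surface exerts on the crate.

Perpendicular to the surface, N = m g cos θ = 32·9.81·cos 46.1° = 217.7 N.
For equilibrium along the incline the friction force must supply f = m g sin θ + P = 226.2 + 401 = 627.2 N (positive meaning up-slope).
Maximum static friction available: μ_s N = 0.21 × 217.7 = 45.71 N.
Since |627.2| > 45.71 N, static friction cannot hold it; the crate slides down the incline and kinetic friction applies: f = μ_k N = 0.17 × 217.7 = 37 N.

f ≈ 37 N (up the incline)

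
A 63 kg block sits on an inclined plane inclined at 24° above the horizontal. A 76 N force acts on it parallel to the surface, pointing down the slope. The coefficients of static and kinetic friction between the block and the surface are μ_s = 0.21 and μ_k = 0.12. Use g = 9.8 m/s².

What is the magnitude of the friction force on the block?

The normal reaction is N = m g cos θ = 564 N.
For equilibrium along the incline the friction force must supply f = m g sin θ + P = 251.1 + 76 = 327.1 N (positive meaning up-slope).
Maximum static friction available: μ_s N = 0.21 × 564 = 118.4 N.
|327.1| exceeds 118.4 N, so the block slips down-slope; friction is kinetic, f = μ_k N = 0.12×564 = 67.7 N.

f ≈ 67.7 N (up the incline)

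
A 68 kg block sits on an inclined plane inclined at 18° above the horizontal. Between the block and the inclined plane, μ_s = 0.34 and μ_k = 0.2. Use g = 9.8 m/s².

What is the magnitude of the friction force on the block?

f ≈ 206 N (up the incline)

Normal force: N = m g cos θ = 68 × 9.8 × cos 18° = 633.8 N.
For equilibrium along the incline, friction must balance the weight component: f = m g sin θ = 205.9 N up the slope.
Maximum static friction available: μ_s N = 0.34 × 633.8 = 215.5 N.
Since |205.9| ≤ 215.5 N, the block remains in static equilibrium and friction takes exactly the required value.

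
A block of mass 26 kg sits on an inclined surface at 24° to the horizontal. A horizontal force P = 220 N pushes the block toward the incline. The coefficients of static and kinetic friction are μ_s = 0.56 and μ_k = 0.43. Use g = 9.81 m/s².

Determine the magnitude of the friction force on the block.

f ≈ 97.2 N (down the incline)

The horizontal push has a component P sin θ into the surface, so N = m g cos θ + P sin θ = 233 + 89.48 = 322.5 N.
Parallel to the incline: P cos θ − m g sin θ = 201 − 103.7 = 97.24 N; the friction needed to balance this is 97.24 N acting down the slope.
Maximum static friction: μ_s N = 0.56 × 322.5 = 180.6 N.
|f_req| = 97.24 ≤ 180.6 N → the block is in equilibrium; friction equals the required value.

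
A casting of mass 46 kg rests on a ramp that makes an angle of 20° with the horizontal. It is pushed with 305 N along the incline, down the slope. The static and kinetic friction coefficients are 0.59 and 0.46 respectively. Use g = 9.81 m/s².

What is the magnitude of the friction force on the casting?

Perpendicular to the surface, N = m g cos θ = 46·9.81·cos 20° = 424 N.
For equilibrium along the incline the friction force must supply f = m g sin θ + P = 154.3 + 305 = 459.3 N (positive meaning up-slope).
Static friction can supply at most μ_s N = 250.2 N.
Since |459.3| > 250.2 N, static friction cannot hold it; the casting slides down the incline and kinetic friction applies: f = μ_k N = 0.46 × 424 = 195 N.

f ≈ 195 N (up the incline)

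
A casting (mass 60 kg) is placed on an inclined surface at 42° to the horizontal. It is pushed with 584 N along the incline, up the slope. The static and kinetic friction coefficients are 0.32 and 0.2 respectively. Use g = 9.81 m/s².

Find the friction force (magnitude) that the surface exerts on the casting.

f ≈ 87.5 N (down the incline)

The normal reaction is N = m g cos θ = 437.4 N.
Parallel to the incline, ΣF = 0 gives f = m g sin θ − P = 393.9 − 584 = -190.1 N (up-slope positive).
Static friction can supply at most μ_s N = 140 N.
Since |-190.1| > 140 N, static friction cannot hold it; the casting slides up the incline and kinetic friction applies: f = μ_k N = 0.2 × 437.4 = 87.5 N.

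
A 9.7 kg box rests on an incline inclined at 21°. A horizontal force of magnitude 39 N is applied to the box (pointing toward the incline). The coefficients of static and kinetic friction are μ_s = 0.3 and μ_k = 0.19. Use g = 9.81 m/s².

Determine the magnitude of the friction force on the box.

f ≈ 2.31 N (down the incline)

The horizontal push has a component P sin θ into the surface, so N = m g cos θ + P sin θ = 88.84 + 13.98 = 102.8 N.
Along the incline, the net driving force (taking up-slope positive) is P cos θ − m g sin θ = 36.41 − 34.1 = 2.308 N, so equilibrium requires friction f = -2.308 N (down-slope).
Maximum static friction: μ_s N = 0.3 × 102.8 = 30.84 N.
Since 2.308 N is within the 30.84 N limit, the box stays put and friction is exactly 2.31 N.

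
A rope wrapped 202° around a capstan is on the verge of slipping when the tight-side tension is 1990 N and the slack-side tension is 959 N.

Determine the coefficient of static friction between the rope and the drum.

T₂/T₁ = e^{μβ} → μ = ln(T₂/T₁)/β.
β = 202° = 3.526 rad.
μ = ln(1990/959)/3.526 = ln(2.075)/3.526 = 0.207.

μ ≈ 0.207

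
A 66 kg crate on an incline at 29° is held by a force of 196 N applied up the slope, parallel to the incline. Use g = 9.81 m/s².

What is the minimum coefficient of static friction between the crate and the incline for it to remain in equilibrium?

N = m g cos θ = 566.3 N.
Friction must make up the shortfall along the incline: f = m g sin θ − P = 313.9 − 196 = 117.9 N.
At the threshold f = μ_s N, so μ_s,min = 117.9/566.3 = 0.208.

μ_s,min ≈ 0.208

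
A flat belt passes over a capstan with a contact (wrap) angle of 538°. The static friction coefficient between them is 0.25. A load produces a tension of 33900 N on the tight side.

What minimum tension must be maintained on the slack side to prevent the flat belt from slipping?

Capstan equation at impending slip: T_tight/T_slack = e^{μβ}.
β = 538° = 9.39 rad; e^{μβ} = e^{0.25×9.39} = 10.46.
T_slack = T_tight / e^{μβ} = 33900 / 10.46 = 3240 N.

T_min ≈ 3240 N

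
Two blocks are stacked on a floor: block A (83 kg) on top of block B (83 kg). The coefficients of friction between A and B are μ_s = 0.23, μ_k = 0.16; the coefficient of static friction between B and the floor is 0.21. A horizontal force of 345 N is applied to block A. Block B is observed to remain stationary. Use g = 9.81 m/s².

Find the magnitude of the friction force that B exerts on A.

Between the blocks, N₁ = m_A g = 814.2 N.
Maximum static friction on A from B: μ_s N₁ = 0.23×814.2 = 187.3 N.
Since P = 345 N > 187.3 N, A slides on B; the A–B friction is kinetic: f₁ = μ_k N₁ = 0.16×814.2 = 130 N.
By Newton's third law B feels 130 N forward from A. With B stationary, the floor's static friction on B balances it: f₂ = 130 N (well within μ_s(m_A+m_B)g = 342 N).

f ≈ 130 N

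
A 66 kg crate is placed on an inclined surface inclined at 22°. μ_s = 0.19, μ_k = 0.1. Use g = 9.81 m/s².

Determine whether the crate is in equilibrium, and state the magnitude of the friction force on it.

N = m g cos θ = 600 N.
Down-slope weight component: m g sin θ = 243 N.
μ_s N = 114 N.
243 > 114 N, so it slides; kinetic friction f = μ_k N = 0.1×600 = 60 N.

f ≈ 60 N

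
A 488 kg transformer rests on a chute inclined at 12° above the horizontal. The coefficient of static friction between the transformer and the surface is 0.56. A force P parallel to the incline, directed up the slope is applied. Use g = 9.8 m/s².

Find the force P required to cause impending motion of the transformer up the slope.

P ≈ 3610 N

At impending motion up the slope, friction acts down-slope at its limit: f = μ_s N.
P is parallel to the surface, so N = m g cos θ = 4680 N.
Along the incline: P = m g sin θ + μ_s N = 994 + 0.56×4680 = 3610 N.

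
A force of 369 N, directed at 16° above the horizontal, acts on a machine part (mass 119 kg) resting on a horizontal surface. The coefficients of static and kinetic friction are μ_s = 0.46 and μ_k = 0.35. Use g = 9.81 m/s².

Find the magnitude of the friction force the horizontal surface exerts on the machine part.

N = m g − P sin α = 1167 − 369×sin 16° = 1066 N.
For equilibrium, f = P cos α = 369×cos 16° = 354.7 N.
The static-friction limit is μ_s N = 490.2 N.
Since 354.7 N does not exceed the limit, the machine part stays at rest and f = 355 N.

f ≈ 355 N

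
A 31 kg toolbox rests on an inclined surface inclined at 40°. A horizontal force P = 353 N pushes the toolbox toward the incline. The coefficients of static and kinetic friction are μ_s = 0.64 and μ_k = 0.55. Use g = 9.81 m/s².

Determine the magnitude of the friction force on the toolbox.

f ≈ 74.9 N (down the incline)

The horizontal push has a component P sin θ into the surface, so N = m g cos θ + P sin θ = 233 + 226.9 = 459.9 N.
Parallel to the incline: P cos θ − m g sin θ = 270.4 − 195.5 = 74.94 N; the friction needed to balance this is 74.94 N acting down the slope.
Maximum static friction: μ_s N = 0.64 × 459.9 = 294.3 N.
|f_req| = 74.94 ≤ 294.3 N → the toolbox is in equilibrium; friction equals the required value.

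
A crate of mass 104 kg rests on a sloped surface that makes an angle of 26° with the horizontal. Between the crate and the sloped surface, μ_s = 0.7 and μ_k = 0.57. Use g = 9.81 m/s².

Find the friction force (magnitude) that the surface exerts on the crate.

The normal reaction is N = m g cos θ = 917 N.
Along the slope the weight component is m g sin θ = 447.2 N; friction must supply exactly this, acting up-slope.
Static friction can supply at most μ_s N = 641.9 N.
Since |447.2| ≤ 641.9 N, static friction is sufficient; f equals the required value, not μ_s N.

f ≈ 447 N (up the incline)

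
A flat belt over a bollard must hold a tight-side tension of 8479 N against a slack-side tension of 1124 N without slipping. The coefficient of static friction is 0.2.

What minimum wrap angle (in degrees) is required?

T₂/T₁ = e^{μβ} → β = ln(T₂/T₁)/μ.
β = ln(8479/1124)/0.2 = 2.021/0.2 = 10.1 rad.
In degrees: β = 10.1 × 180/π = 579°.

β_min ≈ 579°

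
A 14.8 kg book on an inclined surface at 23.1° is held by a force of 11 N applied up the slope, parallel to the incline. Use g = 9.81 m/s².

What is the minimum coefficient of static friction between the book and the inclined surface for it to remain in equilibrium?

μ_s,min ≈ 0.344

N = m g cos θ = 133.5 N.
Friction must make up the shortfall along the incline: f = m g sin θ − P = 56.96 − 11 = 45.96 N.
At the threshold f = μ_s N, so μ_s,min = 45.96/133.5 = 0.344.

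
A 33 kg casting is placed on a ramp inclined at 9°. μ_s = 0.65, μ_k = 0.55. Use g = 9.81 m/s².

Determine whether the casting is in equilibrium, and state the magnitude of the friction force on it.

N = m g cos θ = 320 N.
Down-slope weight component: m g sin θ = 50.6 N.
μ_s N = 208 N.
50.6 ≤ 208 N, so it stays put; friction = 50.6 N.

f ≈ 50.6 N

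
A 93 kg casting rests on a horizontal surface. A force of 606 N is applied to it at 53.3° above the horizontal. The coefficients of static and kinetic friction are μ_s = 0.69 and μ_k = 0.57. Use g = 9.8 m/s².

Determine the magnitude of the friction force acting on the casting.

N = m g − P sin α = 911.4 − 606×sin 53.3° = 425.5 N.
The horizontal driving force is P cos α = 362.2 N, so equilibrium needs friction f = 362.2 N.
The static-friction limit is μ_s N = 293.6 N.
The required friction exceeds μ_s N, so the casting moves and f = μ_k N = 243 N.

f ≈ 243 N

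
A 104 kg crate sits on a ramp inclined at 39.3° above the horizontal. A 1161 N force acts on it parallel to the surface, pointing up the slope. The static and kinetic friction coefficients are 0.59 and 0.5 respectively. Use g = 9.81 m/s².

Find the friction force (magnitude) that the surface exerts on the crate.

f ≈ 395 N (down the incline)

Normal force: N = m g cos θ = 104 × 9.81 × cos 39.3° = 789.5 N.
For equilibrium along the incline the friction force must supply f = m g sin θ − P = 646.2 − 1161 = -514.8 N (positive meaning up-slope).
Static friction can supply at most μ_s N = 465.8 N.
|-514.8| exceeds 465.8 N, so the crate slips up-slope; friction is kinetic, f = μ_k N = 0.5×789.5 = 395 N.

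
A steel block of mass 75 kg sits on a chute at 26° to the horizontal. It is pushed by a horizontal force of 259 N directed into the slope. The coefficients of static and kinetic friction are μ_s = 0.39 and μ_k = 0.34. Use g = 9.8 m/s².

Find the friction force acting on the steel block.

Resolve perpendicular to the incline: N = m g cos θ + P sin θ = 75×9.8×cos 26° + 259×sin 26° = 774.2 N.
Parallel to the incline: P cos θ − m g sin θ = 232.8 − 322.2 = -89.42 N; the friction needed to balance this is 89.42 N acting up the slope.
The limit of static friction is μ_s N = 301.9 N.
|f_req| = 89.42 ≤ 301.9 N → the steel block is in equilibrium; friction equals the required value.

f ≈ 89.4 N (up the incline)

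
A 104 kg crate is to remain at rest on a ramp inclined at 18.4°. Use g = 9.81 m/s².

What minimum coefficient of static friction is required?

μ_s,min ≈ 0.333

At the slip threshold m g sin θ = μ_s m g cos θ, so μ_s,min = tan θ.
μ_s,min = tan 18.4° = 0.333.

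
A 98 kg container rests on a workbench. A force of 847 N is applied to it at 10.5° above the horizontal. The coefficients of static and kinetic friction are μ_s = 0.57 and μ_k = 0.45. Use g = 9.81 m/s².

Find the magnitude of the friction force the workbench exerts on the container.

Vertical equilibrium gives N = m g − P sin α = 807 N.
For equilibrium, f = P cos α = 847×cos 10.5° = 832.8 N.
μ_s N = 0.57 × 807 = 460 N.
The required friction exceeds μ_s N, so the container moves and f = μ_k N = 363 N.

f ≈ 363 N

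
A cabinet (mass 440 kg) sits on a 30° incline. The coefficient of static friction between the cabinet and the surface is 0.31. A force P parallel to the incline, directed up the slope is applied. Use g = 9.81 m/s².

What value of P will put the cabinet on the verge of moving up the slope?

At impending motion up the slope, friction acts down-slope at its limit: f = μ_s N.
P is parallel to the surface, so N = m g cos θ = 3740 N.
Along the incline: P = m g sin θ + μ_s N = 2160 + 0.31×3740 = 3320 N.

P ≈ 3320 N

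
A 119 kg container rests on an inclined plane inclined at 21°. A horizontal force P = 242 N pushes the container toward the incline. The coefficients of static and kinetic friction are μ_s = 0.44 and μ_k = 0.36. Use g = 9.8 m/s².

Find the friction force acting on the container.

f ≈ 192 N (up the incline)

Normal direction: N = m g cos θ + P sin θ = 1175 N.
Along the incline, the net driving force (taking up-slope positive) is P cos θ − m g sin θ = 225.9 − 417.9 = -192 N, so equilibrium requires friction f = 192 N (up-slope).
Maximum static friction: μ_s N = 0.44 × 1175 = 517.2 N.
|f_req| = 192 ≤ 517.2 N → the container is in equilibrium; friction equals the required value.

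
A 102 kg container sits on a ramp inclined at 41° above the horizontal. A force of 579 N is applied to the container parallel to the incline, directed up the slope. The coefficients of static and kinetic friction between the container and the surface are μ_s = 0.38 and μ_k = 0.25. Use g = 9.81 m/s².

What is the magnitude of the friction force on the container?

Perpendicular to the surface, N = m g cos θ = 102·9.81·cos 41° = 755.2 N.
The friction needed for equilibrium is m g sin θ − P = 656.5 − 579 = 77.47 N, measured positive up-slope.
Maximum static friction available: μ_s N = 0.38 × 755.2 = 287 N.
Since |77.47| ≤ 287 N, no slip — friction simply equals what equilibrium demands.

f ≈ 77.5 N (up the incline)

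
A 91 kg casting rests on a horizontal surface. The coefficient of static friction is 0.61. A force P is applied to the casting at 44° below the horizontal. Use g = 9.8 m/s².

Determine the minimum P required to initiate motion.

P ≈ 1840 N

N = m g + P sin α (the push presses the casting into the horizontal surface).
At impending slip, P cos α = μ_s N = μ_s (m g + P sin α).
Solving: P (cos α − μ_s sin α) = μ_s m g → P = 0.61×892/(cos 44° − 0.61 sin 44°) = 544/0.2956 = 1840 N.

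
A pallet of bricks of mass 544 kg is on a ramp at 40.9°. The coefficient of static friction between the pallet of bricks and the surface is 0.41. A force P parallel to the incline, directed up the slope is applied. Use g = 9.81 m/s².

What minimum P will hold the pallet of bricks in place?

P_min ≈ 1840 N

The pallet of bricks tends to slide down (tan θ > μ_s), so at the point of impending slip friction acts up-slope at its limit: f = μ_s N.
P is parallel to the surface, so N = m g cos θ = 4030 N.
Along the incline: P + μ_s N = m g sin θ, so P = 3490 − 0.41×4030 = 1840 N.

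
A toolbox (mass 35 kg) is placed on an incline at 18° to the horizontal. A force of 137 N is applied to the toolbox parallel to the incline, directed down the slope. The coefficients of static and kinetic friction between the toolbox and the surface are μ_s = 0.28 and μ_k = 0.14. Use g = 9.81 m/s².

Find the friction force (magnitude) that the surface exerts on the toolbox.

f ≈ 45.7 N (up the incline)

The normal reaction is N = m g cos θ = 326.5 N.
The friction needed for equilibrium is m g sin θ + P = 106.1 + 137 = 243.1 N, measured positive up-slope.
Maximum static friction available: μ_s N = 0.28 × 326.5 = 91.43 N.
|243.1| exceeds 91.43 N, so the toolbox slips down-slope; friction is kinetic, f = μ_k N = 0.14×326.5 = 45.7 N.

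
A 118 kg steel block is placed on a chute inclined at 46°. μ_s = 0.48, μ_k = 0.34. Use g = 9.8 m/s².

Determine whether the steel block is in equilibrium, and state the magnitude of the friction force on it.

f ≈ 273 N

N = m g cos θ = 803 N.
Down-slope weight component: m g sin θ = 832 N.
μ_s N = 386 N.
832 > 386 N, so it slides; kinetic friction f = μ_k N = 0.34×803 = 273 N.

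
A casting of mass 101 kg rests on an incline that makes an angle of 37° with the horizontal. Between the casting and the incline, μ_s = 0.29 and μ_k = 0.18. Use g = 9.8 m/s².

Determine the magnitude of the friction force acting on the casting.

f ≈ 142 N (up the incline)

The normal reaction is N = m g cos θ = 790.5 N.
For equilibrium along the incline, friction must balance the weight component: f = m g sin θ = 595.7 N up the slope.
Static friction can supply at most μ_s N = 229.2 N.
Since |595.7| > 229.2 N, static friction cannot hold it; the casting slides down the incline and kinetic friction applies: f = μ_k N = 0.18 × 790.5 = 142 N.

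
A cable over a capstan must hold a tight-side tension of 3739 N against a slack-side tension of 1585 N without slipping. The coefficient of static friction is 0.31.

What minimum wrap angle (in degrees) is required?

T₂/T₁ = e^{μβ} → β = ln(T₂/T₁)/μ.
β = ln(3739/1585)/0.31 = 0.8582/0.31 = 2.768 rad.
In degrees: β = 2.768 × 180/π = 159°.

β_min ≈ 159°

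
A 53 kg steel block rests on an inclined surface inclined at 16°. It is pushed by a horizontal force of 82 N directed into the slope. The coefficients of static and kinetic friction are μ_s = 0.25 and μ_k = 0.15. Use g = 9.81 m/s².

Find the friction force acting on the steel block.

Resolve perpendicular to the incline: N = m g cos θ + P sin θ = 53×9.81×cos 16° + 82×sin 16° = 522.4 N.
Parallel to the incline: P cos θ − m g sin θ = 78.82 − 143.3 = -64.49 N; the friction needed to balance this is 64.49 N acting up the slope.
Maximum static friction: μ_s N = 0.25 × 522.4 = 130.6 N.
Since 64.49 N is within the 130.6 N limit, the steel block stays put and friction is exactly 64.5 N.

f ≈ 64.5 N (up the incline)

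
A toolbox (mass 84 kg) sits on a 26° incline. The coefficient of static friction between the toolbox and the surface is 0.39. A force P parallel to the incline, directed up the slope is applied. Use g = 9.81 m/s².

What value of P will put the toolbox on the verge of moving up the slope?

P ≈ 650 N

At impending motion up the slope, friction acts down-slope at its limit: f = μ_s N.
P is parallel to the surface, so N = m g cos θ = 741 N.
Along the incline: P = m g sin θ + μ_s N = 361 + 0.39×741 = 650 N.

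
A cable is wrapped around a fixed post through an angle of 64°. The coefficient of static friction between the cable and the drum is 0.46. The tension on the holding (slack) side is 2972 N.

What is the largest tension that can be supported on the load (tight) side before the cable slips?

T_max ≈ 4970 N

At impending slip the capstan equation gives T₂/T₁ = e^{μβ} with β in radians.
β = 64° × π/180 = 1.117 rad.
e^{μβ} = e^{0.46×1.117} = 1.672.
T₂ = T₁ · e^{μβ} = 2972 × 1.672 = 4970 N.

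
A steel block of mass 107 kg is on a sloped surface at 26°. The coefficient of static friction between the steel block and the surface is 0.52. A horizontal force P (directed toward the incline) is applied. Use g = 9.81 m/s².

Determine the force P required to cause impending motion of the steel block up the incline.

P ≈ 1420 N

At impending motion up the slope, friction acts down-slope at its limit: f = μ_s N.
Perpendicular to the incline: N = m g cos θ + P sin θ.
Along the incline: P cos θ = m g sin θ + μ_s N = m g sin θ + μ_s (m g cos θ + P sin θ).
Solving, P (cos θ − μ_s sin θ) = m g (sin θ + μ_s cos θ), so P = 107×9.81×(sin 26° + 0.52 cos 26°)/(cos 26° − 0.52 sin 26°) = 1050×0.9057/0.6708 = 1420 N.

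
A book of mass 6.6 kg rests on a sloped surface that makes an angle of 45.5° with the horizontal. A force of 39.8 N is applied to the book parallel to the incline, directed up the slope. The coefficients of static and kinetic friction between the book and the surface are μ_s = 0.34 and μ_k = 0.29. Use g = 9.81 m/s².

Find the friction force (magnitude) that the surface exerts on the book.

Normal force: N = m g cos θ = 6.6 × 9.81 × cos 45.5° = 45.38 N.
The friction needed for equilibrium is m g sin θ − P = 46.18 − 39.8 = 6.38 N, measured positive up-slope.
Maximum static friction available: μ_s N = 0.34 × 45.38 = 15.43 N.
Since |6.38| ≤ 15.43 N, the book remains in static equilibrium and friction takes exactly the required value.

f ≈ 6.38 N (up the incline)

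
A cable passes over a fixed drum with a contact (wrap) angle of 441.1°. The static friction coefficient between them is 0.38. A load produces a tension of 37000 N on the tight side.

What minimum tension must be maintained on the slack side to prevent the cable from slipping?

T_min ≈ 1980 N

Capstan equation at impending slip: T_tight/T_slack = e^{μβ}.
β = 441.1° = 7.699 rad; e^{μβ} = e^{0.38×7.699} = 18.64.
T_slack = T_tight / e^{μβ} = 37000 / 18.64 = 1980 N.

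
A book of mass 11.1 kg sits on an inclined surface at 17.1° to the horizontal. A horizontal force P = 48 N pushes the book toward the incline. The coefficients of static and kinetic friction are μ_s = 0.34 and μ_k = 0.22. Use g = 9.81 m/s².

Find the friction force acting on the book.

f ≈ 13.9 N (down the incline)

Resolve perpendicular to the incline: N = m g cos θ + P sin θ = 11.1×9.81×cos 17.1° + 48×sin 17.1° = 118.2 N.
Along the incline, the net driving force (taking up-slope positive) is P cos θ − m g sin θ = 45.88 − 32.02 = 13.86 N, so equilibrium requires friction f = -13.86 N (down-slope).
Maximum static friction: μ_s N = 0.34 × 118.2 = 40.19 N.
Since 13.86 N is within the 40.19 N limit, the book stays put and friction is exactly 13.9 N.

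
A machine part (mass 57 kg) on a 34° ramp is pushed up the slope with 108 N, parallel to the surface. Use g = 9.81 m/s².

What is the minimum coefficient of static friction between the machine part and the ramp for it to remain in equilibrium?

N = m g cos θ = 463.6 N.
Friction must make up the shortfall along the incline: f = m g sin θ − P = 312.7 − 108 = 204.7 N.
At the threshold f = μ_s N, so μ_s,min = 204.7/463.6 = 0.442.

μ_s,min ≈ 0.442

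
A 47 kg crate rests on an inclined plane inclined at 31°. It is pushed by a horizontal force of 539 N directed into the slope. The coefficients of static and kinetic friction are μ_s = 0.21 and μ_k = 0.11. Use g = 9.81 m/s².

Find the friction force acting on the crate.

Resolve perpendicular to the incline: N = m g cos θ + P sin θ = 47×9.81×cos 31° + 539×sin 31° = 672.8 N.
Parallel to the incline: P cos θ − m g sin θ = 462 − 237.5 = 224.5 N; the friction needed to balance this is 224.5 N acting down the slope.
The limit of static friction is μ_s N = 141.3 N.
|f_req| = 224.5 > 141.3 N → the crate slides up the incline; f = μ_k N = 0.11 × 672.8 = 74 N.

f ≈ 74 N (down the incline)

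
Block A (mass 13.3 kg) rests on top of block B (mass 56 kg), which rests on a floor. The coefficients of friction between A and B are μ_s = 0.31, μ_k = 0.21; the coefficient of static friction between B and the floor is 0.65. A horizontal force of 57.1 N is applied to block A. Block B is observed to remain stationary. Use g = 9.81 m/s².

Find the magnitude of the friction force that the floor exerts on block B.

f ≈ 27.4 N

The normal force B exerts on A is simply A's weight, N₁ = 130.5 N.
Maximum static friction on A from B: μ_s N₁ = 0.31×130.5 = 40.45 N.
Since P = 57.1 N > 40.45 N, A slides on B; the A–B friction is kinetic: f₁ = μ_k N₁ = 0.21×130.5 = 27.4 N.
By Newton's third law B feels 27.4 N forward from A. With B stationary, the floor's static friction on B balances it: f₂ = 27.4 N (well within μ_s(m_A+m_B)g = 441.9 N).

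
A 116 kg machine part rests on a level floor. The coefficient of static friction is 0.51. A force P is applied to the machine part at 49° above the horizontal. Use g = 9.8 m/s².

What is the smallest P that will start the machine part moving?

P ≈ 557 N

N = m g − P sin α (the pull lifts the machine part).
At impending slip, P cos α = μ_s N = μ_s (m g − P sin α).
Solving: P (cos α + μ_s sin α) = μ_s m g → P = 0.51×1140/(cos 49° + 0.51 sin 49°) = 580/1.041 = 557 N.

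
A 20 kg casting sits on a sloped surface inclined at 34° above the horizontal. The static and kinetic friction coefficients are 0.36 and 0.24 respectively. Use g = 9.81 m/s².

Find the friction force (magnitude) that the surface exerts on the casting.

Perpendicular to the surface, N = m g cos θ = 20·9.81·cos 34° = 162.7 N.
Along the slope the weight component is m g sin θ = 109.7 N; friction must supply exactly this, acting up-slope.
Maximum static friction available: μ_s N = 0.36 × 162.7 = 58.56 N.
|109.7| exceeds 58.56 N, so the casting slips down-slope; friction is kinetic, f = μ_k N = 0.24×162.7 = 39 N.

f ≈ 39 N (up the incline)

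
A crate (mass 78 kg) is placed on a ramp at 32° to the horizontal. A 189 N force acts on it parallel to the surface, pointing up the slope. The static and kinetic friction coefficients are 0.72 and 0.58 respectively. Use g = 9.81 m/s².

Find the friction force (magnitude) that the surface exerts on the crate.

f ≈ 216 N (up the incline)

Normal force: N = m g cos θ = 78 × 9.81 × cos 32° = 648.9 N.
The friction needed for equilibrium is m g sin θ − P = 405.5 − 189 = 216.5 N, measured positive up-slope.
Maximum static friction available: μ_s N = 0.72 × 648.9 = 467.2 N.
Since |216.5| ≤ 467.2 N, static friction is sufficient; f equals the required value, not μ_s N.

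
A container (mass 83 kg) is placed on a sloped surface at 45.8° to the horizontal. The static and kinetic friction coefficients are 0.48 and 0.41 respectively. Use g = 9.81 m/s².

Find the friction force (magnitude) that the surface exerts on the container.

f ≈ 233 N (up the incline)

Normal force: N = m g cos θ = 83 × 9.81 × cos 45.8° = 567.7 N.
For equilibrium along the incline, friction must balance the weight component: f = m g sin θ = 583.7 N up the slope.
Static friction can supply at most μ_s N = 272.5 N.
|583.7| exceeds 272.5 N, so the container slips down-slope; friction is kinetic, f = μ_k N = 0.41×567.7 = 233 N.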